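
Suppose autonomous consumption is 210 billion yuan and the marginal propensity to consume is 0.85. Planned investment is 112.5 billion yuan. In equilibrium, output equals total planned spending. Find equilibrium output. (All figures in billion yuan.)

Y = 2150

Y = C + I = 210 + 0.85Y + 112.5
Y − 0.85Y = 322.5
0.15Y = 322.5, so Y = 322.5/0.15 = 2150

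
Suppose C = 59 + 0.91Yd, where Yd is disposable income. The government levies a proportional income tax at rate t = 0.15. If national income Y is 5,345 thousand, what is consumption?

C = 4193.3575

Yd = (1 − 0.15)(5345) = 0.85(5345) = 4543.25
C = 59 + 0.91(4543.25) = 59 + 4134.3575 = 4193.3575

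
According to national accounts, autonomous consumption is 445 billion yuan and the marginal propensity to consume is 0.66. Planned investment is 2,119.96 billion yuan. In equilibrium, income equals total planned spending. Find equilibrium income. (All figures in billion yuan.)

Y = C + I = 445 + 0.66Y + 2119.96
Y − 0.66Y = 2564.96
0.34Y = 2564.96, so Y = 2564.96/0.34 = 7544

Y = 7544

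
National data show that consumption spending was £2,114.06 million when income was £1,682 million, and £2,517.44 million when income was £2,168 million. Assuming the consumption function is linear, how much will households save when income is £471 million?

MPC = (2517.44 − 2114.06)/(2168 − 1682) = 403.38/486 = 0.83
a = 2114.06 − 0.83(1682) = 2114.06 − 1396.06 = 718
C = 718 + 0.83(471) = 1108.93
S = 471 − 1108.93 = -637.93

S = -637.93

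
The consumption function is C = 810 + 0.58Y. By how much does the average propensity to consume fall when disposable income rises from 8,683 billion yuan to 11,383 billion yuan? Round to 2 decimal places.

ΔAPC = 0.02

At Y = 8683: C = 810 + 0.58(8683) = 5846.14, APC = 5846.14/8683 = 0.673
At Y = 11383: C = 7412.14, APC = 7412.14/11383 = 0.651
Fall in APC = 0.673 − 0.651 = 0.022 ≈ 0.02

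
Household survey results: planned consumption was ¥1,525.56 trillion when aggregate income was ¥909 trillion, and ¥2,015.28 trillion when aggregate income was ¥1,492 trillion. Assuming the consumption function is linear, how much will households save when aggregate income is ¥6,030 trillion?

S = 202.8

MPC = (2015.28 − 1525.56)/(1492 − 909) = 489.72/583 = 0.84
a = 1525.56 − 0.84(909) = 1525.56 − 763.56 = 762
C = 762 + 0.84(6030) = 5827.2
S = 6030 − 5827.2 = 202.8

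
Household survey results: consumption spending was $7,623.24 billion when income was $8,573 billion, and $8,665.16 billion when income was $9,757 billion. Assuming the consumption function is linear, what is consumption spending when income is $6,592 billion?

MPC = (8665.16 − 7623.24)/(9757 − 8573) = 1041.92/1184 = 0.88
a = 7623.24 − 0.88(8573) = 7623.24 − 7544.24 = 79
C = 79 + 0.88(6592) = 79 + 5800.96 = 5879.96

C = 5879.96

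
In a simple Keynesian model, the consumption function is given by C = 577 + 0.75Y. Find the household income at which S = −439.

Y = 552

S = Y − C = -577 + 0.25Y
-577 + 0.25Y = -439, so 0.25Y = 138 and Y = 552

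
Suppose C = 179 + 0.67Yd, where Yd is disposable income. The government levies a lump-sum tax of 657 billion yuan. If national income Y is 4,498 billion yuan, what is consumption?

Yd = Y − T = 4498 − 657 = 3841
C = 179 + 0.67(3841) = 179 + 2573.47 = 2752.47

C = 2752.47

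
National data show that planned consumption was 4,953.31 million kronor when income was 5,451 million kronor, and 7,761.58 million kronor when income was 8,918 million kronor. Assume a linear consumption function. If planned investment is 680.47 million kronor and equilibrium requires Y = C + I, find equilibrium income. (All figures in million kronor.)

MPC = (7761.58 − 4953.31)/(8918 − 5451) = 2808.27/3467 = 0.81
a = 4953.31 − 0.81(5451) = 538
Equilibrium: Y = 538 + 0.81Y + 680.47
0.19Y = 1218.47, so Y = 1218.47/0.19 = 6413

Y = 6413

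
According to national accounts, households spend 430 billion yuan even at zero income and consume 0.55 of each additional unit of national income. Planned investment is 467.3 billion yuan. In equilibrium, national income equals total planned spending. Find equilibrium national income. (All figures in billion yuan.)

Y = C + I = 430 + 0.55Y + 467.3
Y − 0.55Y = 897.3
0.45Y = 897.3, so Y = 897.3/0.45 = 1994

Y = 1994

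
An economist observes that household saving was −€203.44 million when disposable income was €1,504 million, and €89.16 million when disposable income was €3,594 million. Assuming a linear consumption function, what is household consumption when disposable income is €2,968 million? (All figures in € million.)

MPS = ΔS/ΔY = (89.16 − (-203.44))/(3594 − 1504) = 292.6/2090 = 0.14
MPC = 1 − MPS = 0.86
Autonomous saving = -203.44 − 0.14(1504) = -414, so a = 414
C = 414 + 0.86(2968) = 414 + 2552.48 = 2966.48

C = 2966.48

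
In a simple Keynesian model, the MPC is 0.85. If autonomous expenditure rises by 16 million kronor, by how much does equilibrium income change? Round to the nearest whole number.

ΔY ≈ 107

The multiplier is 1/(1 − MPC) = 1/0.15.
ΔY = 16/0.15 = 106.67 ≈ 107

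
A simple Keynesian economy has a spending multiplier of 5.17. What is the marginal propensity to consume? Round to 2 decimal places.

k = 1/(1 − MPC), so 1 − MPC = 1/k = 1/5.17 = 0.1934
MPC = 1 − 0.1934 = 0.81

MPC = 0.81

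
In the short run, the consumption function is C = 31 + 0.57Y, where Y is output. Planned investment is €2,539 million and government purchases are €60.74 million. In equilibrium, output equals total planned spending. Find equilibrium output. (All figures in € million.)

Y = C + I + G = 31 + 0.57Y + 2539 + 60.74
Y − 0.57Y = 2630.74
0.43Y = 2630.74, so Y = 2630.74/0.43 = 6118

Y = 6118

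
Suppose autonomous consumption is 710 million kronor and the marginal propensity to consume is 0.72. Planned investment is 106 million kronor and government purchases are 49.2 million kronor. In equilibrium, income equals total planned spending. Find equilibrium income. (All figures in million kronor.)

Y = 3090

Y = C + I + G = 710 + 0.72Y + 106 + 49.2
Y − 0.72Y = 865.2
0.28Y = 865.2, so Y = 865.2/0.28 = 3090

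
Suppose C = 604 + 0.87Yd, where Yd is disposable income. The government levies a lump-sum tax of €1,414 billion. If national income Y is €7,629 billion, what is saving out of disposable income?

Yd = Y − T = 7629 − 1414 = 6215
C = 604 + 0.87(6215) = 604 + 5407.05 = 6011.05
S = Yd − C = 6215 − 6011.05 = 203.95

S = 203.95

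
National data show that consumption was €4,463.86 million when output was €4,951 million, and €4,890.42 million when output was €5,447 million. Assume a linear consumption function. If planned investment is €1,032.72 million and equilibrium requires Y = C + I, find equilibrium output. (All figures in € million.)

Y = 8848

MPC = (4890.42 − 4463.86)/(5447 − 4951) = 426.56/496 = 0.86
a = 4463.86 − 0.86(4951) = 206
Equilibrium: Y = 206 + 0.86Y + 1032.72
0.14Y = 1238.72, so Y = 1238.72/0.14 = 8848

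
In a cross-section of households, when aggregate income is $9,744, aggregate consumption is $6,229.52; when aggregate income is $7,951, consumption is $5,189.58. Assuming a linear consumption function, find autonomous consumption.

MPC = ΔC/ΔY = (6229.52 − 5189.58)/(9744 − 7951) = 1039.94/1793 = 0.58
a = C − MPC·Y = 5189.58 − 0.58(7951) = 5189.58 − 4611.58 = 578

a = 578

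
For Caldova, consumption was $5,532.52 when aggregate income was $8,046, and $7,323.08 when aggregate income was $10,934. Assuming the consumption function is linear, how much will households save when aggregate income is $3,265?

S = 696.7

MPC = (7323.08 − 5532.52)/(10934 − 8046) = 1790.56/2888 = 0.62
a = 5532.52 − 0.62(8046) = 5532.52 − 4988.52 = 544
C = 544 + 0.62(3265) = 2568.3
S = 3265 − 2568.3 = 696.7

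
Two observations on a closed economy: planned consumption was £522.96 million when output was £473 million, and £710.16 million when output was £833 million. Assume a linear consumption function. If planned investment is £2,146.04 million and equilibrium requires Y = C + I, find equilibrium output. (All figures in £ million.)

Y = 5048

MPC = (710.16 − 522.96)/(833 − 473) = 187.2/360 = 0.52
a = 522.96 − 0.52(473) = 277
Equilibrium: Y = 277 + 0.52Y + 2146.04
0.48Y = 2423.04, so Y = 2423.04/0.48 = 5048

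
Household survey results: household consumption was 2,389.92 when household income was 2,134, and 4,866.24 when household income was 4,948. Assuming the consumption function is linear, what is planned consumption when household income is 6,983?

C = 6657.04

MPC = (4866.24 − 2389.92)/(4948 − 2134) = 2476.32/2814 = 0.88
a = 2389.92 − 0.88(2134) = 2389.92 − 1877.92 = 512
C = 512 + 0.88(6983) = 512 + 6145.04 = 6657.04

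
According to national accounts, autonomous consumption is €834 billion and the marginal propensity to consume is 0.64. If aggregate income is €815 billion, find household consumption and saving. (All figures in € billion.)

C = 1355.6; S = -540.6

C = 834 + 0.64(815) = 834 + 521.6 = 1355.6
S = Y − C = 815 − 1355.6 = -540.6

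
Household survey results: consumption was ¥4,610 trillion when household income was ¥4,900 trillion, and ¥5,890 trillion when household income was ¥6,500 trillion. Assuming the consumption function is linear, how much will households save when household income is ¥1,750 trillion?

S = -340

MPC = (5890 − 4610)/(6500 − 4900) = 1280/1600 = 0.8
a = 4610 − 0.8(4900) = 4610 − 3920 = 690
C = 690 + 0.8(1750) = 2090
S = 1750 − 2090 = -340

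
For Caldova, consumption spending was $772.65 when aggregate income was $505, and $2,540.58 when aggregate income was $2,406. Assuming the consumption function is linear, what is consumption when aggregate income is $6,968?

MPC = (2540.58 − 772.65)/(2406 − 505) = 1767.93/1901 = 0.93
a = 772.65 − 0.93(505) = 772.65 − 469.65 = 303
C = 303 + 0.93(6968) = 303 + 6480.24 = 6783.24

C = 6783.24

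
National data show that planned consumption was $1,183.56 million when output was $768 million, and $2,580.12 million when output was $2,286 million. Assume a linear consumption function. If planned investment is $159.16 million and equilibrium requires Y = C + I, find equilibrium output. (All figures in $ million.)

MPC = (2580.12 − 1183.56)/(2286 − 768) = 1396.56/1518 = 0.92
a = 1183.56 − 0.92(768) = 477
Equilibrium: Y = 477 + 0.92Y + 159.16
0.08Y = 636.16, so Y = 636.16/0.08 = 7952

Y = 7952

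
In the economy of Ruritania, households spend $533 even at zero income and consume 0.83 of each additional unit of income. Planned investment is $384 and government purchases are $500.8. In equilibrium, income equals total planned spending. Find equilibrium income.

Y = 8340

Y = C + I + G = 533 + 0.83Y + 384 + 500.8
Y − 0.83Y = 1417.8
0.17Y = 1417.8, so Y = 1417.8/0.17 = 8340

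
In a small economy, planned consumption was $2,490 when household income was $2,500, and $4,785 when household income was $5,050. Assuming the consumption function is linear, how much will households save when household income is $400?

MPC = (4785 − 2490)/(5050 − 2500) = 2295/2550 = 0.9
a = 2490 − 0.9(2500) = 2490 − 2250 = 240
C = 240 + 0.9(400) = 600
S = 400 − 600 = -200

S = -200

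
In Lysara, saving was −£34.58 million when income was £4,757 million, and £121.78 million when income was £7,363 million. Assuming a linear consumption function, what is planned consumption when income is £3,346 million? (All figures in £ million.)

C = 3465.24

MPS = ΔS/ΔY = (121.78 − (-34.58))/(7363 − 4757) = 156.36/2606 = 0.06
MPC = 1 − MPS = 0.94
Autonomous saving = -34.58 − 0.06(4757) = -320, so a = 320
C = 320 + 0.94(3346) = 320 + 3145.24 = 3465.24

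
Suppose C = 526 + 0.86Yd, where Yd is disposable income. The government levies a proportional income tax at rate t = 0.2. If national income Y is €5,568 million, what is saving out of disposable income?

S = 97.616

Yd = (1 − 0.2)(5568) = 0.8(5568) = 4454.4
C = 526 + 0.86(4454.4) = 526 + 3830.784 = 4356.784
S = Yd − C = 4454.4 − 4356.784 = 97.616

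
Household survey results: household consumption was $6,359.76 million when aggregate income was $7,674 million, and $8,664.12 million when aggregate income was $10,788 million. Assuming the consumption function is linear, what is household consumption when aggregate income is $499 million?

MPC = (8664.12 − 6359.76)/(10788 − 7674) = 2304.36/3114 = 0.74
a = 6359.76 − 0.74(7674) = 6359.76 − 5678.76 = 681
C = 681 + 0.74(499) = 681 + 369.26 = 1050.26

C = 1050.26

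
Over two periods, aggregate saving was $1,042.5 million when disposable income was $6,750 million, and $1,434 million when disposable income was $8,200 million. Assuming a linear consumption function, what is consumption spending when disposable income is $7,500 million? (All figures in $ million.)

C = 6255

MPS = ΔS/ΔY = (1434 − 1042.5)/(8200 − 6750) = 391.5/1450 = 0.27
MPC = 1 − MPS = 0.73
Autonomous saving = 1042.5 − 0.27(6750) = -780, so a = 780
C = 780 + 0.73(7500) = 780 + 5475 = 6255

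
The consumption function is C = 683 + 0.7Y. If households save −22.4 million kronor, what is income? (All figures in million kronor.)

Y = 2202

S = Y − C = -683 + 0.3Y
-683 + 0.3Y = -22.4, so 0.3Y = 660.6 and Y = 2202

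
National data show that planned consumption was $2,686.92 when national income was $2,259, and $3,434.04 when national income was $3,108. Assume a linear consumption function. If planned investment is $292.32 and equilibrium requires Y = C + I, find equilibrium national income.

MPC = (3434.04 − 2686.92)/(3108 − 2259) = 747.12/849 = 0.88
a = 2686.92 − 0.88(2259) = 699
Equilibrium: Y = 699 + 0.88Y + 292.32
0.12Y = 991.32, so Y = 991.32/0.12 = 8261

Y = 8261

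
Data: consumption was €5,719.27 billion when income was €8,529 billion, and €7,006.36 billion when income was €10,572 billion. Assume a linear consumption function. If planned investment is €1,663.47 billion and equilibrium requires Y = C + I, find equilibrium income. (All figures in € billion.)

Y = 5431

MPC = (7006.36 − 5719.27)/(10572 − 8529) = 1287.09/2043 = 0.63
a = 5719.27 − 0.63(8529) = 346
Equilibrium: Y = 346 + 0.63Y + 1663.47
0.37Y = 2009.47, so Y = 2009.47/0.37 = 5431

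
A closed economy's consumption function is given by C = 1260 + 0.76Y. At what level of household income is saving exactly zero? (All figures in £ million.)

Y = 5250

At break-even, C = Y: 1260 + 0.76Y = Y
0.24Y = 1260, so Y = 1260/0.24 = 5250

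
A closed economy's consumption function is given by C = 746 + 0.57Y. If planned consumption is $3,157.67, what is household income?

746 + 0.57Y = 3157.67
0.57Y = 2411.67, so Y = 2411.67/0.57 = 4231

Y = 4231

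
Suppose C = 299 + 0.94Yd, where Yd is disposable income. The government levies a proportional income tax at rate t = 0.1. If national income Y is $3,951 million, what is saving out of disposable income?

Yd = (1 − 0.1)(3951) = 0.9(3951) = 3555.9
C = 299 + 0.94(3555.9) = 299 + 3342.546 = 3641.546
S = Yd − C = 3555.9 − 3641.546 = -85.646

S = -85.646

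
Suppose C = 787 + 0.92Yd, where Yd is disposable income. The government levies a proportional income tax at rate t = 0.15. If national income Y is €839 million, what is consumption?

C = 1443.098

Yd = (1 − 0.15)(839) = 0.85(839) = 713.15
C = 787 + 0.92(713.15) = 787 + 656.098 = 1443.098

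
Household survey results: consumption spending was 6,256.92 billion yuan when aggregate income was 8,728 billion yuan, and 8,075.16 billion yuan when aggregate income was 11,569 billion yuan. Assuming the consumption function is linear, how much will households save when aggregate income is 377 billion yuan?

MPC = (8075.16 − 6256.92)/(11569 − 8728) = 1818.24/2841 = 0.64
a = 6256.92 − 0.64(8728) = 6256.92 − 5585.92 = 671
C = 671 + 0.64(377) = 912.28
S = 377 − 912.28 = -535.28

S = -535.28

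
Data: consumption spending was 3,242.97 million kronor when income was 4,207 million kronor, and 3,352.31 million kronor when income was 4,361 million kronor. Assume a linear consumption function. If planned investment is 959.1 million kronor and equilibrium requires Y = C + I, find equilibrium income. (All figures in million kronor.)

Y = 4190

MPC = (3352.31 − 3242.97)/(4361 − 4207) = 109.34/154 = 0.71
a = 3242.97 − 0.71(4207) = 256
Equilibrium: Y = 256 + 0.71Y + 959.1
0.29Y = 1215.1, so Y = 1215.1/0.29 = 4190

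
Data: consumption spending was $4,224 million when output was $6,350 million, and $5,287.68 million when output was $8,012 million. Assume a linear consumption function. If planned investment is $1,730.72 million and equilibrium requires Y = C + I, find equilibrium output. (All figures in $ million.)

Y = 5252

MPC = (5287.68 − 4224)/(8012 − 6350) = 1063.68/1662 = 0.64
a = 4224 − 0.64(6350) = 160
Equilibrium: Y = 160 + 0.64Y + 1730.72
0.36Y = 1890.72, so Y = 1890.72/0.36 = 5252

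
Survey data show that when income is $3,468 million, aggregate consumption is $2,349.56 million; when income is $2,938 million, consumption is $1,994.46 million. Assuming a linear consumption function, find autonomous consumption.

a = 26

MPC = ΔC/ΔY = (2349.56 − 1994.46)/(3468 − 2938) = 355.1/530 = 0.67
a = C − MPC·Y = 1994.46 − 0.67(2938) = 1994.46 − 1968.46 = 26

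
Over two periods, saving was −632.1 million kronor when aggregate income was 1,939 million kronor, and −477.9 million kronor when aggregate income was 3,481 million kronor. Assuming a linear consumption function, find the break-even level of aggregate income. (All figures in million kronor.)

MPS = ΔS/ΔY = (-477.9 − (-632.1))/(3481 − 1939) = 154.2/1542 = 0.1
MPC = 1 − MPS = 0.9
From S(1939) = -632.1: −a + 0.1(1939) = -632.1, so a = 193.9 − (-632.1) = 826
Break-even (S = 0): Y = a/MPS = 826/0.1 = 8260

Y = 8260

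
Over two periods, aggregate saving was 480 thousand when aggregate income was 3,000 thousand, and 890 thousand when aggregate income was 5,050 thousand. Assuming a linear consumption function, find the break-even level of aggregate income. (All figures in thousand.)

Y = 600

MPS = ΔS/ΔY = (890 − 480)/(5050 − 3000) = 410/2050 = 0.2
MPC = 1 − MPS = 0.8
From S(3000) = 480: −a + 0.2(3000) = 480, so a = 600 − 480 = 120
Break-even (S = 0): Y = a/MPS = 120/0.2 = 600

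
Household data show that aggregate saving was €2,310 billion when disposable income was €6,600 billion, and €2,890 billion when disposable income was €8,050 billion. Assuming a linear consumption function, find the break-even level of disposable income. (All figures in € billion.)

Y = 825

MPS = ΔS/ΔY = (2890 − 2310)/(8050 − 6600) = 580/1450 = 0.4
MPC = 1 − MPS = 0.6
From S(6600) = 2310: −a + 0.4(6600) = 2310, so a = 2640 − 2310 = 330
Break-even (S = 0): Y = a/MPS = 330/0.4 = 825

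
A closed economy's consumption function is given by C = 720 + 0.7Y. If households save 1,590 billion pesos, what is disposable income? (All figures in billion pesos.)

Y = 7700

S = Y − C = -720 + 0.3Y
-720 + 0.3Y = 1590, so 0.3Y = 2310 and Y = 7700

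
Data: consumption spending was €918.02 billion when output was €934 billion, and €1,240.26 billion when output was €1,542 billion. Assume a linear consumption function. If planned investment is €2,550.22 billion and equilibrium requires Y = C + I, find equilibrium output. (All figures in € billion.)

Y = 6326

MPC = (1240.26 − 918.02)/(1542 − 934) = 322.24/608 = 0.53
a = 918.02 − 0.53(934) = 423
Equilibrium: Y = 423 + 0.53Y + 2550.22
0.47Y = 2973.22, so Y = 2973.22/0.47 = 6326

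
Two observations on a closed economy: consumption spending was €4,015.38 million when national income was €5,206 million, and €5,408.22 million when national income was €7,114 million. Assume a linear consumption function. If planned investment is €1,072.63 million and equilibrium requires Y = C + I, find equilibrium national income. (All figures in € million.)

MPC = (5408.22 − 4015.38)/(7114 − 5206) = 1392.84/1908 = 0.73
a = 4015.38 − 0.73(5206) = 215
Equilibrium: Y = 215 + 0.73Y + 1072.63
0.27Y = 1287.63, so Y = 1287.63/0.27 = 4769

Y = 4769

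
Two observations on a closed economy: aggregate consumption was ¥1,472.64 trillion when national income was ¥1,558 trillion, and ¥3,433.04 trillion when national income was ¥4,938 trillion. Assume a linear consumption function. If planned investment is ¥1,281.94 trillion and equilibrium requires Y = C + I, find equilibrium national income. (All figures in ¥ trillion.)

Y = 4407

MPC = (3433.04 − 1472.64)/(4938 − 1558) = 1960.4/3380 = 0.58
a = 1472.64 − 0.58(1558) = 569
Equilibrium: Y = 569 + 0.58Y + 1281.94
0.42Y = 1850.94, so Y = 1850.94/0.42 = 4407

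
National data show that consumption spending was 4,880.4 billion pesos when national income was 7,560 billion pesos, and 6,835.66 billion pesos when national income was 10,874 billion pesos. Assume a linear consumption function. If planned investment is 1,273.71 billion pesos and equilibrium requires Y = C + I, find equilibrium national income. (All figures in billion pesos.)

MPC = (6835.66 − 4880.4)/(10874 − 7560) = 1955.26/3314 = 0.59
a = 4880.4 − 0.59(7560) = 420
Equilibrium: Y = 420 + 0.59Y + 1273.71
0.41Y = 1693.71, so Y = 1693.71/0.41 = 4131

Y = 4131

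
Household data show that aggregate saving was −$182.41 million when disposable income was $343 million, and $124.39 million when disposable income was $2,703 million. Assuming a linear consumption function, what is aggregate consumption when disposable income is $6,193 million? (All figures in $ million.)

C = 5614.91

MPS = ΔS/ΔY = (124.39 − (-182.41))/(2703 − 343) = 306.8/2360 = 0.13
MPC = 1 − MPS = 0.87
Autonomous saving = -182.41 − 0.13(343) = -227, so a = 227
C = 227 + 0.87(6193) = 227 + 5387.91 = 5614.91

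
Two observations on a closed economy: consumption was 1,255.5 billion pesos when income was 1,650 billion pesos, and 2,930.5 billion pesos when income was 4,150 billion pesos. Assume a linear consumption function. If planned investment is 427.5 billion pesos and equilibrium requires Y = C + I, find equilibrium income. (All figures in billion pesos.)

Y = 1750

MPC = (2930.5 − 1255.5)/(4150 − 1650) = 1675/2500 = 0.67
a = 1255.5 − 0.67(1650) = 150
Equilibrium: Y = 150 + 0.67Y + 427.5
0.33Y = 577.5, so Y = 577.5/0.33 = 1750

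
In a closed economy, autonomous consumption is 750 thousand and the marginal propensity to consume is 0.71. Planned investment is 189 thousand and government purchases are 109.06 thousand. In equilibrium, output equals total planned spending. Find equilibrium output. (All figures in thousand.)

Y = 3614

Y = C + I + G = 750 + 0.71Y + 189 + 109.06
Y − 0.71Y = 1048.06
0.29Y = 1048.06, so Y = 1048.06/0.29 = 3614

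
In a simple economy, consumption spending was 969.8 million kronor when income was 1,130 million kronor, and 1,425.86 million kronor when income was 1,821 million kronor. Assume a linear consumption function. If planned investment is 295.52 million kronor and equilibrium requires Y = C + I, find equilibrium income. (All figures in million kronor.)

MPC = (1425.86 − 969.8)/(1821 − 1130) = 456.06/691 = 0.66
a = 969.8 − 0.66(1130) = 224
Equilibrium: Y = 224 + 0.66Y + 295.52
0.34Y = 519.52, so Y = 519.52/0.34 = 1528

Y = 1528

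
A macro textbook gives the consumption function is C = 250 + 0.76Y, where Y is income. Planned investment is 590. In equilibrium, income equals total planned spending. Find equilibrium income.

Y = 3500

Y = C + I = 250 + 0.76Y + 590
Y − 0.76Y = 840
0.24Y = 840, so Y = 840/0.24 = 3500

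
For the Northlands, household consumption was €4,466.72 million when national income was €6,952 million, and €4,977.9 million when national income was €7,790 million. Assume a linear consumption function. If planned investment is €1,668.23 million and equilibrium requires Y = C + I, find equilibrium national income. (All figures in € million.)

MPC = (4977.9 − 4466.72)/(7790 − 6952) = 511.18/838 = 0.61
a = 4466.72 − 0.61(6952) = 226
Equilibrium: Y = 226 + 0.61Y + 1668.23
0.39Y = 1894.23, so Y = 1894.23/0.39 = 4857

Y = 4857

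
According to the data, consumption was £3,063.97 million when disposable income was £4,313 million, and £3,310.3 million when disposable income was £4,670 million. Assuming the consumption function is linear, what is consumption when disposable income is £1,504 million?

MPC = (3310.3 − 3063.97)/(4670 − 4313) = 246.33/357 = 0.69
a = 3063.97 − 0.69(4313) = 3063.97 − 2975.97 = 88
C = 88 + 0.69(1504) = 88 + 1037.76 = 1125.76

C = 1125.76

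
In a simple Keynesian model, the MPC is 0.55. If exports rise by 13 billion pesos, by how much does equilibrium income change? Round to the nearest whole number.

ΔY ≈ 29

The multiplier is 1/(1 − MPC) = 1/0.45.
ΔY = 13/0.45 = 28.89 ≈ 29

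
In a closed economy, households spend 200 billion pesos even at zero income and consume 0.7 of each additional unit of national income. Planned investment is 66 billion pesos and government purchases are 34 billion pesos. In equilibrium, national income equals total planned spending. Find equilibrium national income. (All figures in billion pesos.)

Y = 1000

Y = C + I + G = 200 + 0.7Y + 66 + 34
Y − 0.7Y = 300
0.3Y = 300, so Y = 300/0.3 = 1000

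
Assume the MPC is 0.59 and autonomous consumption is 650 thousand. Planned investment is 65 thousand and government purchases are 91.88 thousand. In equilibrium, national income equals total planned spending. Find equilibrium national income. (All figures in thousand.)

Y = 1968

Y = C + I + G = 650 + 0.59Y + 65 + 91.88
Y − 0.59Y = 806.88
0.41Y = 806.88, so Y = 806.88/0.41 = 1968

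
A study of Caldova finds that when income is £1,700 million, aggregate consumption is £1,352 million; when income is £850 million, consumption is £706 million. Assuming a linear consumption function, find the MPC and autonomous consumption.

MPC = 0.76; a = 60

MPC = ΔC/ΔY = (1352 − 706)/(1700 − 850) = 646/850 = 0.76
a = C − MPC·Y = 706 − 0.76(850) = 706 − 646 = 60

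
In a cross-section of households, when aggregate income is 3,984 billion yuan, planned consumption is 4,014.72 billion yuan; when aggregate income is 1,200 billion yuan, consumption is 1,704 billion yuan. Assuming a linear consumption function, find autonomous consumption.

a = 708

MPC = ΔC/ΔY = (4014.72 − 1704)/(3984 − 1200) = 2310.72/2784 = 0.83
a = C − MPC·Y = 1704 − 0.83(1200) = 1704 − 996 = 708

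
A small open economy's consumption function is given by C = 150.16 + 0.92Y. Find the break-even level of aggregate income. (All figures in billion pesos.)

At break-even, C = Y: 150.16 + 0.92Y = Y
0.08Y = 150.16, so Y = 150.16/0.08 = 1877

Y = 1877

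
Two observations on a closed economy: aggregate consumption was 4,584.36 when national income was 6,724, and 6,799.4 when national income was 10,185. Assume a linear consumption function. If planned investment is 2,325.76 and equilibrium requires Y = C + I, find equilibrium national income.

Y = 7241

MPC = (6799.4 − 4584.36)/(10185 − 6724) = 2215.04/3461 = 0.64
a = 4584.36 − 0.64(6724) = 281
Equilibrium: Y = 281 + 0.64Y + 2325.76
0.36Y = 2606.76, so Y = 2606.76/0.36 = 7241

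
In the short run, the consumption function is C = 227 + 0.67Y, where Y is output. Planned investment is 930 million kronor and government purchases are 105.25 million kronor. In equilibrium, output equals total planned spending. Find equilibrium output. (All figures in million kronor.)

Y = 3825

Y = C + I + G = 227 + 0.67Y + 930 + 105.25
Y − 0.67Y = 1262.25
0.33Y = 1262.25, so Y = 1262.25/0.33 = 3825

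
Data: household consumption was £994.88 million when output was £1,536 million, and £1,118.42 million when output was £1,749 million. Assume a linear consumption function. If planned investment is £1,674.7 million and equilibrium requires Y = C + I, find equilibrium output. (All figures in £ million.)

MPC = (1118.42 − 994.88)/(1749 − 1536) = 123.54/213 = 0.58
a = 994.88 − 0.58(1536) = 104
Equilibrium: Y = 104 + 0.58Y + 1674.7
0.42Y = 1778.7, so Y = 1778.7/0.42 = 4235

Y = 4235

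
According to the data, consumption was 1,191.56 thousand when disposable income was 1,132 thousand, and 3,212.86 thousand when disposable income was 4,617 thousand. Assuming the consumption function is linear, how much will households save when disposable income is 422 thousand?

MPC = (3212.86 − 1191.56)/(4617 − 1132) = 2021.3/3485 = 0.58
a = 1191.56 − 0.58(1132) = 1191.56 − 656.56 = 535
C = 535 + 0.58(422) = 779.76
S = 422 − 779.76 = -357.76

S = -357.76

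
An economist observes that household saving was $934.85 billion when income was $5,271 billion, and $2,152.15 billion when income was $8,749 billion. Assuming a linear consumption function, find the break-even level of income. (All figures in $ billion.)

Y = 2600

MPS = ΔS/ΔY = (2152.15 − 934.85)/(8749 − 5271) = 1217.3/3478 = 0.35
MPC = 1 − MPS = 0.65
From S(5271) = 934.85: −a + 0.35(5271) = 934.85, so a = 1844.85 − 934.85 = 910
Break-even (S = 0): Y = a/MPS = 910/0.35 = 2600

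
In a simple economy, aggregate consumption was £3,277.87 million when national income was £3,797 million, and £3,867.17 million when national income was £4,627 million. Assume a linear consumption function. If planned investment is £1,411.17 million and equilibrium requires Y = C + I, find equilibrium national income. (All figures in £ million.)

Y = 6873

MPC = (3867.17 − 3277.87)/(4627 − 3797) = 589.3/830 = 0.71
a = 3277.87 − 0.71(3797) = 582
Equilibrium: Y = 582 + 0.71Y + 1411.17
0.29Y = 1993.17, so Y = 1993.17/0.29 = 6873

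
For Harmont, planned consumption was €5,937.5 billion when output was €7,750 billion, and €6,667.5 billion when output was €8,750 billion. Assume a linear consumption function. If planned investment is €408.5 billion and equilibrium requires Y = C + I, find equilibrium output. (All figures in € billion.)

MPC = (6667.5 − 5937.5)/(8750 − 7750) = 730/1000 = 0.73
a = 5937.5 − 0.73(7750) = 280
Equilibrium: Y = 280 + 0.73Y + 408.5
0.27Y = 688.5, so Y = 688.5/0.27 = 2550

Y = 2550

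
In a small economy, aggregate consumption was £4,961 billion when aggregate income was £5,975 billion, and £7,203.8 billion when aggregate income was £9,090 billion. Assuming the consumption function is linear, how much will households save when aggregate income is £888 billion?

S = -410.36

MPC = (7203.8 − 4961)/(9090 − 5975) = 2242.8/3115 = 0.72
a = 4961 − 0.72(5975) = 4961 − 4302 = 659
C = 659 + 0.72(888) = 1298.36
S = 888 − 1298.36 = -410.36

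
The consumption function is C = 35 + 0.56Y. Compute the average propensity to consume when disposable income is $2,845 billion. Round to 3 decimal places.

APC = 0.572

C = 35 + 0.56(2845) = 1628.2
APC = C/Y = 1628.2/2845 = 0.572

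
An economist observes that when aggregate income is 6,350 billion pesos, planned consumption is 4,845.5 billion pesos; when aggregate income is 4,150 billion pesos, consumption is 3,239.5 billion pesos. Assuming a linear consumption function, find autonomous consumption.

MPC = ΔC/ΔY = (4845.5 − 3239.5)/(6350 − 4150) = 1606/2200 = 0.73
a = C − MPC·Y = 3239.5 − 0.73(4150) = 3239.5 − 3029.5 = 210

a = 210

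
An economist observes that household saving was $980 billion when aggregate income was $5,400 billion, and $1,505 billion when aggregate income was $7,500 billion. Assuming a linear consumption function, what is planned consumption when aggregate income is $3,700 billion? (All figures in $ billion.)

C = 3145

MPS = ΔS/ΔY = (1505 − 980)/(7500 − 5400) = 525/2100 = 0.25
MPC = 1 − MPS = 0.75
Autonomous saving = 980 − 0.25(5400) = -370, so a = 370
C = 370 + 0.75(3700) = 370 + 2775 = 3145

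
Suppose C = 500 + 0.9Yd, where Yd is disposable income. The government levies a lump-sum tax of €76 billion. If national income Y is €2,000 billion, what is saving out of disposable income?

Yd = Y − T = 2000 − 76 = 1924
C = 500 + 0.9(1924) = 500 + 1731.6 = 2231.6
S = Yd − C = 1924 − 2231.6 = -307.6

S = -307.6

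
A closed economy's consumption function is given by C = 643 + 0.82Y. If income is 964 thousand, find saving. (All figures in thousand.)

C = 643 + 0.82(964) = 643 + 790.48 = 1433.48
S = Y − C = 964 − 1433.48 = -469.48

S = -469.48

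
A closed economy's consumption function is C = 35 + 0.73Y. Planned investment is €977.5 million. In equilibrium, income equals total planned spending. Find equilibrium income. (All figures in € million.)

Y = C + I = 35 + 0.73Y + 977.5
Y − 0.73Y = 1012.5
0.27Y = 1012.5, so Y = 1012.5/0.27 = 3750

Y = 3750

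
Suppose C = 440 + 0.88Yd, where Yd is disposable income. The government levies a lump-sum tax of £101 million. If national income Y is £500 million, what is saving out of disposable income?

S = -392.12

Yd = Y − T = 500 − 101 = 399
C = 440 + 0.88(399) = 440 + 351.12 = 791.12
S = Yd − C = 399 − 791.12 = -392.12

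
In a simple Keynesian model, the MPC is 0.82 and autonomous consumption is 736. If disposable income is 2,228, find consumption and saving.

C = 2562.96; S = -334.96

C = 736 + 0.82(2228) = 736 + 1826.96 = 2562.96
S = Y − C = 2228 − 2562.96 = -334.96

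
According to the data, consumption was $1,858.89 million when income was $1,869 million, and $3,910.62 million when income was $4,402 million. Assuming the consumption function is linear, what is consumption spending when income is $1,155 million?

MPC = (3910.62 − 1858.89)/(4402 − 1869) = 2051.73/2533 = 0.81
a = 1858.89 − 0.81(1869) = 1858.89 − 1513.89 = 345
C = 345 + 0.81(1155) = 345 + 935.55 = 1280.55

C = 1280.55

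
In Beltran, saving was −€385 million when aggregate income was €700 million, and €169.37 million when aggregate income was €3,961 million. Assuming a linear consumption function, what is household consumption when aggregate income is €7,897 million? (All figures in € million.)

MPS = ΔS/ΔY = (169.37 − (-385))/(3961 − 700) = 554.37/3261 = 0.17
MPC = 1 − MPS = 0.83
Autonomous saving = -385 − 0.17(700) = -504, so a = 504
C = 504 + 0.83(7897) = 504 + 6554.51 = 7058.51

C = 7058.51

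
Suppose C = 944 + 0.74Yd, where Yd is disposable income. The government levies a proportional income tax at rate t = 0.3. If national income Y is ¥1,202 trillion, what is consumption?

Yd = (1 − 0.3)(1202) = 0.7(1202) = 841.4
C = 944 + 0.74(841.4) = 944 + 622.636 = 1566.636

C = 1566.636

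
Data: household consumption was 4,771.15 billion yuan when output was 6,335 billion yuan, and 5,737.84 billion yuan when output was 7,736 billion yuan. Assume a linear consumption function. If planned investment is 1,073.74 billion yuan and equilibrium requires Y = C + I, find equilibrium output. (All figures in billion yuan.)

Y = 4754

MPC = (5737.84 − 4771.15)/(7736 − 6335) = 966.69/1401 = 0.69
a = 4771.15 − 0.69(6335) = 400
Equilibrium: Y = 400 + 0.69Y + 1073.74
0.31Y = 1473.74, so Y = 1473.74/0.31 = 4754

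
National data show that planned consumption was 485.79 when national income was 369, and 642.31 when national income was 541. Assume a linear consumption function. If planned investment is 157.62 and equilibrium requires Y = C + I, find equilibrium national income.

MPC = (642.31 − 485.79)/(541 − 369) = 156.52/172 = 0.91
a = 485.79 − 0.91(369) = 150
Equilibrium: Y = 150 + 0.91Y + 157.62
0.09Y = 307.62, so Y = 307.62/0.09 = 3418

Y = 3418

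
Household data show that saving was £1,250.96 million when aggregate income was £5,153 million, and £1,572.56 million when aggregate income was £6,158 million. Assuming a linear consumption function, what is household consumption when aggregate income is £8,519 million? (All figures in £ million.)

MPS = ΔS/ΔY = (1572.56 − 1250.96)/(6158 − 5153) = 321.6/1005 = 0.32
MPC = 1 − MPS = 0.68
Autonomous saving = 1250.96 − 0.32(5153) = -398, so a = 398
C = 398 + 0.68(8519) = 398 + 5792.92 = 6190.92

C = 6190.92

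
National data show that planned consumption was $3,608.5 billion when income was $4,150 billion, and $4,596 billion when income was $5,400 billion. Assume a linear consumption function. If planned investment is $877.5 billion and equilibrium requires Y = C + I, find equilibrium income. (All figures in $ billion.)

Y = 5750

MPC = (4596 − 3608.5)/(5400 − 4150) = 987.5/1250 = 0.79
a = 3608.5 − 0.79(4150) = 330
Equilibrium: Y = 330 + 0.79Y + 877.5
0.21Y = 1207.5, so Y = 1207.5/0.21 = 5750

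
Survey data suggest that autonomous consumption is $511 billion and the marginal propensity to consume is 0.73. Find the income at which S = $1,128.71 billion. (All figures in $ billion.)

Y = 6073

S = Y − C = -511 + 0.27Y
-511 + 0.27Y = 1128.71, so 0.27Y = 1639.71 and Y = 6073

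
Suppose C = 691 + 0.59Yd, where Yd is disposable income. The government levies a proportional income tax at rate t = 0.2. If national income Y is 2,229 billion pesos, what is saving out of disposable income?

Yd = (1 − 0.2)(2229) = 0.8(2229) = 1783.2
C = 691 + 0.59(1783.2) = 691 + 1052.088 = 1743.088
S = Yd − C = 1783.2 − 1743.088 = 40.112

S = 40.112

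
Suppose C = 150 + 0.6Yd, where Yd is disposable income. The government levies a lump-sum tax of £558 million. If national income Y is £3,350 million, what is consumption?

C = 1825.2

Yd = Y − T = 3350 − 558 = 2792
C = 150 + 0.6(2792) = 150 + 1675.2 = 1825.2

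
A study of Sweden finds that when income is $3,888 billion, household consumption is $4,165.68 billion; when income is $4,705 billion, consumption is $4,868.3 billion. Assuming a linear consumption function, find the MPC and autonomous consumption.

MPC = ΔC/ΔY = (4868.3 − 4165.68)/(4705 − 3888) = 702.62/817 = 0.86
a = C − MPC·Y = 4165.68 − 0.86(3888) = 4165.68 − 3343.68 = 822

MPC = 0.86; a = 822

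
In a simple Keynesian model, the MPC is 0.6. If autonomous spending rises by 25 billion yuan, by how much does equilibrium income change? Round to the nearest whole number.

ΔY ≈ 63

The multiplier is 1/(1 − MPC) = 1/0.4.
ΔY = 25/0.4 = 62.50 ≈ 63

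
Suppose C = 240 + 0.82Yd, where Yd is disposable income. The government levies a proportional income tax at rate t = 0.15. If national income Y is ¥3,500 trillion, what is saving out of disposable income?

Yd = (1 − 0.15)(3500) = 0.85(3500) = 2975
C = 240 + 0.82(2975) = 240 + 2439.5 = 2679.5
S = Yd − C = 2975 − 2679.5 = 295.5

S = 295.5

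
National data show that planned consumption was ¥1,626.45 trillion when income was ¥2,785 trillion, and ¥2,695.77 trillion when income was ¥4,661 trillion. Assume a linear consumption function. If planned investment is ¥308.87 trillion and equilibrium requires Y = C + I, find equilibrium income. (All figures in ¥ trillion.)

MPC = (2695.77 − 1626.45)/(4661 − 2785) = 1069.32/1876 = 0.57
a = 1626.45 − 0.57(2785) = 39
Equilibrium: Y = 39 + 0.57Y + 308.87
0.43Y = 347.87, so Y = 347.87/0.43 = 809

Y = 809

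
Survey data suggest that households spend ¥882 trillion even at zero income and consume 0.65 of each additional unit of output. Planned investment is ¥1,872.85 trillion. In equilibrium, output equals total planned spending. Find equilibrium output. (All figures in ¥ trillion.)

Y = 7871

Y = C + I = 882 + 0.65Y + 1872.85
Y − 0.65Y = 2754.85
0.35Y = 2754.85, so Y = 2754.85/0.35 = 7871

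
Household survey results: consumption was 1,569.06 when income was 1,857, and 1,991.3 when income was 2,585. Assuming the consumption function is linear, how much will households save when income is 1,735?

S = 236.7

MPC = (1991.3 − 1569.06)/(2585 − 1857) = 422.24/728 = 0.58
a = 1569.06 − 0.58(1857) = 1569.06 − 1077.06 = 492
C = 492 + 0.58(1735) = 1498.3
S = 1735 − 1498.3 = 236.7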